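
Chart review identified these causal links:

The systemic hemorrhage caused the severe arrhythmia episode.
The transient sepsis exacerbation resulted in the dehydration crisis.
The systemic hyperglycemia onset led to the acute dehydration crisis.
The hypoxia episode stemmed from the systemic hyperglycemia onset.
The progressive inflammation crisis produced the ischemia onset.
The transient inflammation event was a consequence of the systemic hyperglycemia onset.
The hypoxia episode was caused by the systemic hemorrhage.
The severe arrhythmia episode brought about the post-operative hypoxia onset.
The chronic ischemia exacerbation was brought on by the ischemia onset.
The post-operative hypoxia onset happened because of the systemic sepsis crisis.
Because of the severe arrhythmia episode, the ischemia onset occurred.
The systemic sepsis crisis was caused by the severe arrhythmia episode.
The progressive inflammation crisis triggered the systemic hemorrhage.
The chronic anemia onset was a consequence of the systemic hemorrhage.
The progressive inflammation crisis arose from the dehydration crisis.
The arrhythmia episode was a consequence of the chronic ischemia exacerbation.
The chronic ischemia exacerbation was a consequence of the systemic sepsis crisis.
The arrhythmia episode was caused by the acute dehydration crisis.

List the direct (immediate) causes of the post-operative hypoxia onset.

Upstream contributors include the transient sepsis exacerbation, the dehydration crisis, the progressive inflammation crisis, the systemic hemorrhage, but only the severe arrhythmia episode, the systemic sepsis crisis feed directly into the post-operative hypoxia onset.

the severe arrhythmia episode, the systemic sepsis crisis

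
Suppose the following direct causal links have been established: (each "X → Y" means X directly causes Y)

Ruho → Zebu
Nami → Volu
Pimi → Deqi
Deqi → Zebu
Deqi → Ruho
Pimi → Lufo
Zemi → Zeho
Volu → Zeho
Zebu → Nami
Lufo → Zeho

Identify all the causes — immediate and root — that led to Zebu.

Deqi, Pimi, Ruho

Immediate causes of Zebu: Deqi, Ruho.
Further upstream: Pimi.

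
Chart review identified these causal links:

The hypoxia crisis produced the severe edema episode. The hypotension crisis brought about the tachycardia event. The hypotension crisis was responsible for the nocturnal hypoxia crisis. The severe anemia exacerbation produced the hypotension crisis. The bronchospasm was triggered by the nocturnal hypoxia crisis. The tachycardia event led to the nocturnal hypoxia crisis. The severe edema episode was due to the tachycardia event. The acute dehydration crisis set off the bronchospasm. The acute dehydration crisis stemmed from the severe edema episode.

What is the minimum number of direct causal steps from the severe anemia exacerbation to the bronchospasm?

3

Shortest chain: the severe anemia exacerbation → the hypotension crisis → the nocturnal hypoxia crisis → the bronchospasm.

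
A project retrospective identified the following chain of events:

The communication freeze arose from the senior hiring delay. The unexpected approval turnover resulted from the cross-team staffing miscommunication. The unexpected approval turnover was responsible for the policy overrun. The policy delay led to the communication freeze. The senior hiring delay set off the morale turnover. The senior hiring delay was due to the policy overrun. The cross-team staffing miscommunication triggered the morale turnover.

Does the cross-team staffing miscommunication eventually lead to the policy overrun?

Yes

There is a causal chain: the cross-team staffing miscommunication → the unexpected approval turnover → the policy overrun.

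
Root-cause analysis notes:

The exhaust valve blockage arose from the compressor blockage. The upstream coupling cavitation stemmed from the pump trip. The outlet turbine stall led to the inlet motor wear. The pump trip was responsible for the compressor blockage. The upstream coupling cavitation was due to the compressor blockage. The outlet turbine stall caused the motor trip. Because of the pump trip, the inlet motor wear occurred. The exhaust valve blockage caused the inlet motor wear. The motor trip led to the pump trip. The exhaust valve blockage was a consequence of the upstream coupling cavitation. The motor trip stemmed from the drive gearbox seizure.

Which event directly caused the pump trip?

Upstream contributors include the outlet turbine stall, the drive gearbox seizure, but only the motor trip feeds directly into the pump trip.

the motor trip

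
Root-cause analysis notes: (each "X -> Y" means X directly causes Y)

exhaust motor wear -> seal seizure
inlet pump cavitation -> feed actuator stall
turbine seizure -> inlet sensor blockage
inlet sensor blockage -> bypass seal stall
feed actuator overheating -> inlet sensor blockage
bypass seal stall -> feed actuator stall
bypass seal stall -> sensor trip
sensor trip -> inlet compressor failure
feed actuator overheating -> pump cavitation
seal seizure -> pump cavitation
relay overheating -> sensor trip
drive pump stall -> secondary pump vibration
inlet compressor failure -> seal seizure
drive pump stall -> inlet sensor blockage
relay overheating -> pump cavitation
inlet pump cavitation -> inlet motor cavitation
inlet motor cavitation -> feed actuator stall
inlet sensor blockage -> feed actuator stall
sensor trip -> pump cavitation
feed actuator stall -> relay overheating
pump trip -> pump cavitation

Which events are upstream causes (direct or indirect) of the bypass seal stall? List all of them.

the drive pump stall, the feed actuator overheating, the inlet sensor blockage, the turbine seizure

Immediate cause of the bypass seal stall: the inlet sensor blockage.
Further upstream: the turbine seizure, the drive pump stall, the feed actuator overheating.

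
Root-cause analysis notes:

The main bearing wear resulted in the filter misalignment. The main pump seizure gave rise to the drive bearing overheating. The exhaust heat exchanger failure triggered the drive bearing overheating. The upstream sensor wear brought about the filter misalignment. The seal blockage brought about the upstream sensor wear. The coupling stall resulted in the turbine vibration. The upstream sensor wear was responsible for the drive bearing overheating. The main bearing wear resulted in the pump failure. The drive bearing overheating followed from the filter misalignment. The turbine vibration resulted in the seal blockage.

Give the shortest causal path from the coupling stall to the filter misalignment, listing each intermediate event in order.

the coupling stall → the turbine vibration
the turbine vibration → the seal blockage
the seal blockage → the upstream sensor wear
the upstream sensor wear → the filter misalignment
Length: 4 steps.

the coupling stall → the turbine vibration → the seal blockage → the upstream sensor wear → the filter misalignment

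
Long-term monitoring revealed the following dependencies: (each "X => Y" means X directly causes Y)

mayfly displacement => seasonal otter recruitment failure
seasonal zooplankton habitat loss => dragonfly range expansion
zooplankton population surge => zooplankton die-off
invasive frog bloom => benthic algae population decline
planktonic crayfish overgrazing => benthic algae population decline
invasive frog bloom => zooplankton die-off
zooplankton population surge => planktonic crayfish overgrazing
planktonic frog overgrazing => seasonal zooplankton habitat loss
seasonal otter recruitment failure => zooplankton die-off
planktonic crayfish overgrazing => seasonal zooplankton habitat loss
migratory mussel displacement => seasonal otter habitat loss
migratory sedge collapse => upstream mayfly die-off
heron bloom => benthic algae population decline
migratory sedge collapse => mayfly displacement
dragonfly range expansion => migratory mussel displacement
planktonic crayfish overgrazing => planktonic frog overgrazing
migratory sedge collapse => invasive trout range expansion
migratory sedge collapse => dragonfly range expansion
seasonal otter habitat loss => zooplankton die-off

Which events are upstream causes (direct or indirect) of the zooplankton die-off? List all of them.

the dragonfly range expansion, the invasive frog bloom, the mayfly displacement, the migratory mussel displacement, the migratory sedge collapse, the planktonic crayfish overgrazing, the planktonic frog overgrazing, the seasonal otter habitat loss, the seasonal otter recruitment failure, the seasonal zooplankton habitat loss, the zooplankton population surge

Immediate causes of the zooplankton die-off: the zooplankton population surge, the invasive frog bloom, the seasonal otter recruitment failure, the seasonal otter habitat loss.
Further upstream: the migratory sedge collapse, the planktonic crayfish overgrazing, the planktonic frog overgrazing, the seasonal zooplankton habitat loss, the dragonfly range expansion, the migratory mussel displacement, the mayfly displacement.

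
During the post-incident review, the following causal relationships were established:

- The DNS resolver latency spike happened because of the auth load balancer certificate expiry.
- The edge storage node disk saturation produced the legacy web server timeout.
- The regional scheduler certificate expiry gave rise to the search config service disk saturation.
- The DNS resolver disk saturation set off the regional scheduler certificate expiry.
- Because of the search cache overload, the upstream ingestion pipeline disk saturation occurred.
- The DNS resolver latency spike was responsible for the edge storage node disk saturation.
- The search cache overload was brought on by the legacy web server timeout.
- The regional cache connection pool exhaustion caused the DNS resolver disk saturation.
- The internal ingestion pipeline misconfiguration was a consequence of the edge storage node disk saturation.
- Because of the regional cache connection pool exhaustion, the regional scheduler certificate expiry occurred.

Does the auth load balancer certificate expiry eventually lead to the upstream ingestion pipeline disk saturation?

There is a causal chain: the auth load balancer certificate expiry → the DNS resolver latency spike → the edge storage node disk saturation → the legacy web server timeout → the search cache overload → the upstream ingestion pipeline disk saturation.

Yes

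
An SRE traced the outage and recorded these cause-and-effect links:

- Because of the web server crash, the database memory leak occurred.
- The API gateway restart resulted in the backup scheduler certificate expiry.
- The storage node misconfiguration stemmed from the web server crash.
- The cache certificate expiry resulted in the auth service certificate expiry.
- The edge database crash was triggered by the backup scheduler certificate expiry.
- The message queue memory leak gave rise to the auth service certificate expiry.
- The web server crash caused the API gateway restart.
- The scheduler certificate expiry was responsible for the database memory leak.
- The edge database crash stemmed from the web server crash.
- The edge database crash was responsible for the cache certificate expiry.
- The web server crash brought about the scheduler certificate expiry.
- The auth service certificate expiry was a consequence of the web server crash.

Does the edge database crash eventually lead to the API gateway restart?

The edge database crash leads to the cache certificate expiry, the auth service certificate expiry; the API gateway restart is not among them.

No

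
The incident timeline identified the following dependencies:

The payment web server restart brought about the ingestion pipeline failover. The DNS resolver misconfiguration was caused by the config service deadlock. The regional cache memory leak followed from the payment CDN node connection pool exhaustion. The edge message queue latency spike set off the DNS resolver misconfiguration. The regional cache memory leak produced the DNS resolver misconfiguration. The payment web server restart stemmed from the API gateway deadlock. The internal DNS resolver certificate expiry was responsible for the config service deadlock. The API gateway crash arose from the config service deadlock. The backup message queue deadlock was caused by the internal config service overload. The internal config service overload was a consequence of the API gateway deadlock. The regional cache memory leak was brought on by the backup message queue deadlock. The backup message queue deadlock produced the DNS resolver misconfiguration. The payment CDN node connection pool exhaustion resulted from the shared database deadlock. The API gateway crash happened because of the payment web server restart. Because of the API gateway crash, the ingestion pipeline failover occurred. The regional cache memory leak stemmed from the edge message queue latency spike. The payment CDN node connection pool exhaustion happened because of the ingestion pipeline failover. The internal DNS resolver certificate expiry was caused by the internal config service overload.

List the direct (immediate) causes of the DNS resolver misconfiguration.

Upstream contributors include the API gateway deadlock, the internal config service overload, the internal DNS resolver certificate expiry, the payment web server restart, the shared database deadlock, the API gateway crash, the ingestion pipeline failover, the payment CDN node connection pool exhaustion, but only the backup message queue deadlock, the config service deadlock, the edge message queue latency spike, the regional cache memory leak feed directly into the DNS resolver misconfiguration.

the backup message queue deadlock, the config service deadlock, the edge message queue latency spike, the regional cache memory leak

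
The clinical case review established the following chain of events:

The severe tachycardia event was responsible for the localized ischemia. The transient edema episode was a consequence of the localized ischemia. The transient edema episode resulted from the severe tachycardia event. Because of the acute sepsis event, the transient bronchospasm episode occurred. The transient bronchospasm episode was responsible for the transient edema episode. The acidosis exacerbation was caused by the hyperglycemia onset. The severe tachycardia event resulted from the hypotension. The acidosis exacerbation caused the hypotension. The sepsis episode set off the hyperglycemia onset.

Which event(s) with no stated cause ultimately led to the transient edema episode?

the acute sepsis event, the sepsis episode

Tracing upstream from the transient edema episode: the transient edema episode ← the transient bronchospasm episode ← the acute sepsis event.
A separate upstream branch: the transient edema episode ← the severe tachycardia event ← the hypotension ← the acidosis exacerbation ← the hyperglycemia onset ← the sepsis episode.
Each of those chain origins has no stated cause.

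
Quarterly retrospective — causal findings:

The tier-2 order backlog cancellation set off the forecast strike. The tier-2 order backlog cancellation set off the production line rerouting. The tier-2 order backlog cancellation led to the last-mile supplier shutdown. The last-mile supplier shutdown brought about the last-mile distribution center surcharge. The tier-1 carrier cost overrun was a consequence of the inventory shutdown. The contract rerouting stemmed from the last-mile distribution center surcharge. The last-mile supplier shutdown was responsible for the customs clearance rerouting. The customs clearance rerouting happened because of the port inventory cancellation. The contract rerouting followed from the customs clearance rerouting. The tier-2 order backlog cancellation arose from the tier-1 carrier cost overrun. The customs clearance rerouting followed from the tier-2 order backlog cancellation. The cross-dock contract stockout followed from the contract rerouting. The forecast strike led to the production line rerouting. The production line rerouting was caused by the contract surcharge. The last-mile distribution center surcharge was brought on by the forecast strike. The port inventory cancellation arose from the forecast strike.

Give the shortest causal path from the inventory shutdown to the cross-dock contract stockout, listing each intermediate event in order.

the inventory shutdown → the tier-1 carrier cost overrun
the tier-1 carrier cost overrun → the tier-2 order backlog cancellation
the tier-2 order backlog cancellation → the customs clearance rerouting
the customs clearance rerouting → the contract rerouting
the contract rerouting → the cross-dock contract stockout
Length: 5 steps.

the inventory shutdown → the tier-1 carrier cost overrun → the tier-2 order backlog cancellation → the customs clearance rerouting → the contract rerouting → the cross-dock contract stockout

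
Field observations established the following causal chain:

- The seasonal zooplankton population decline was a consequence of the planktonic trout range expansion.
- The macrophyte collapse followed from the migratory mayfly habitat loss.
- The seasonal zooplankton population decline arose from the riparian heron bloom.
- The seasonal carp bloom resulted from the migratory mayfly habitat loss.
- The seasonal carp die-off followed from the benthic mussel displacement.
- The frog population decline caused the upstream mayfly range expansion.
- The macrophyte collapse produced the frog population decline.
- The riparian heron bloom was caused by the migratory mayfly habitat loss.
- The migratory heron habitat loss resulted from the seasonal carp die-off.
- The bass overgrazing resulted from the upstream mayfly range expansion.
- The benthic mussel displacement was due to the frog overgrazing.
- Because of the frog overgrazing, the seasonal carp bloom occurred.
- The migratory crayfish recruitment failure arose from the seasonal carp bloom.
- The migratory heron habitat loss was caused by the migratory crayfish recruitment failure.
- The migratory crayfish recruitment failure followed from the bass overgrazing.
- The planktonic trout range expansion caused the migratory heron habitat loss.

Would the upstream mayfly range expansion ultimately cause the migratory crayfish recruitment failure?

Yes

There is a causal chain: the upstream mayfly range expansion → the bass overgrazing → the migratory crayfish recruitment failure.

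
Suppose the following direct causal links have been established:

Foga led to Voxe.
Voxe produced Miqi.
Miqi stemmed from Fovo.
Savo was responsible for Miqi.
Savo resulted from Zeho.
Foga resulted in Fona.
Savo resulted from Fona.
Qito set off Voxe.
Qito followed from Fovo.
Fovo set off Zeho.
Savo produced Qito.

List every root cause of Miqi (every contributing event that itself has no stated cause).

Foga, Fovo

Tracing upstream from Miqi: Miqi ← Voxe ← Foga.
A separate upstream branch: Miqi ← Fovo.
Each of those chain origins has no stated cause.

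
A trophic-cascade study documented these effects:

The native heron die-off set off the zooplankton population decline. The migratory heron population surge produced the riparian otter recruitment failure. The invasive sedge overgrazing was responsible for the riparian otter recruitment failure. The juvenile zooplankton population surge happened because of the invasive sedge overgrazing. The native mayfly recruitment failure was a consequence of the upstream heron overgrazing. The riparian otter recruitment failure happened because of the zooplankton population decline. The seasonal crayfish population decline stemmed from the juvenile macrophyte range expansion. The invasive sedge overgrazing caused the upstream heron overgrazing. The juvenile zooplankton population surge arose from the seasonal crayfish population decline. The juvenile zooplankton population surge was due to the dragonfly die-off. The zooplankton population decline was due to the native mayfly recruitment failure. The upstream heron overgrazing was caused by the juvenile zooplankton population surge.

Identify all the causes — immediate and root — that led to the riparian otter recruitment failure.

the dragonfly die-off, the invasive sedge overgrazing, the juvenile macrophyte range expansion, the juvenile zooplankton population surge, the migratory heron population surge, the native heron die-off, the native mayfly recruitment failure, the seasonal crayfish population decline, the upstream heron overgrazing, the zooplankton population decline

Immediate causes of the riparian otter recruitment failure: the migratory heron population surge, the invasive sedge overgrazing, the zooplankton population decline.
Further upstream: the juvenile macrophyte range expansion, the seasonal crayfish population decline, the dragonfly die-off, the juvenile zooplankton population surge, the upstream heron overgrazing, the native heron die-off, the native mayfly recruitment failure.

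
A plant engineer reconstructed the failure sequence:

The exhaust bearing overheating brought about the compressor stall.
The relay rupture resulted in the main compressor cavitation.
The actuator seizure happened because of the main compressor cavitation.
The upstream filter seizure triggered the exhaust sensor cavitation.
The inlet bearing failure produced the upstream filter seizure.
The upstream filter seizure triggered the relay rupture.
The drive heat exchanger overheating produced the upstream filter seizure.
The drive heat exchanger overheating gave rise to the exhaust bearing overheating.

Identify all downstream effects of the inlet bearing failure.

Direct effects: the upstream filter seizure.
2 steps out: the relay rupture, the exhaust sensor cavitation.
3 steps out: the main compressor cavitation.
4 steps out: the actuator seizure.
Not reachable from it: the drive heat exchanger overheating, the exhaust bearing overheating, the compressor stall.

the actuator seizure, the exhaust sensor cavitation, the main compressor cavitation, the relay rupture, the upstream filter seizure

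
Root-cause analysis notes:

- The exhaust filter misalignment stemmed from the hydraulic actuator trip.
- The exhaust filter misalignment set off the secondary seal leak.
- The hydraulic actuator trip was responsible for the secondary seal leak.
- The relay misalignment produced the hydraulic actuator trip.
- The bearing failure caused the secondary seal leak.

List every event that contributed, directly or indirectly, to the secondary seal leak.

Immediate causes of the secondary seal leak: the hydraulic actuator trip, the exhaust filter misalignment, the bearing failure.
Further upstream: the relay misalignment.

the bearing failure, the exhaust filter misalignment, the hydraulic actuator trip, the relay misalignment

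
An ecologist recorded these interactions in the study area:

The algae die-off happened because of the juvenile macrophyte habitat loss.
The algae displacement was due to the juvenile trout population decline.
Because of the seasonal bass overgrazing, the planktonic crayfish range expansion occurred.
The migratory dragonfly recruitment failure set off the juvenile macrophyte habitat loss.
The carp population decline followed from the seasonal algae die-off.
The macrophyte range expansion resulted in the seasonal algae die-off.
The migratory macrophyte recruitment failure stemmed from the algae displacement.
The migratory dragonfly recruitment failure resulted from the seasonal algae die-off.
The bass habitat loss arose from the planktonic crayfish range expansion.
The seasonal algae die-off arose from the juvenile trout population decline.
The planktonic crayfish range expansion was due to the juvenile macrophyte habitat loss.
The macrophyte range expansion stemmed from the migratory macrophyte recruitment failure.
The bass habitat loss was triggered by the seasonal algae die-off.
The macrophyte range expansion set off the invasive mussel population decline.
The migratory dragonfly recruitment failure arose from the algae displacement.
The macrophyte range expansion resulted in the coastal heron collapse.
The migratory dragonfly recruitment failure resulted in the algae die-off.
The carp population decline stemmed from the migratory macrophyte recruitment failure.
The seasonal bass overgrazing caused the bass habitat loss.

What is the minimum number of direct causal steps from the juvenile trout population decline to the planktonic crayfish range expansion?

4

Shortest chain: the juvenile trout population decline → the algae displacement → the migratory dragonfly recruitment failure → the juvenile macrophyte habitat loss → the planktonic crayfish range expansion.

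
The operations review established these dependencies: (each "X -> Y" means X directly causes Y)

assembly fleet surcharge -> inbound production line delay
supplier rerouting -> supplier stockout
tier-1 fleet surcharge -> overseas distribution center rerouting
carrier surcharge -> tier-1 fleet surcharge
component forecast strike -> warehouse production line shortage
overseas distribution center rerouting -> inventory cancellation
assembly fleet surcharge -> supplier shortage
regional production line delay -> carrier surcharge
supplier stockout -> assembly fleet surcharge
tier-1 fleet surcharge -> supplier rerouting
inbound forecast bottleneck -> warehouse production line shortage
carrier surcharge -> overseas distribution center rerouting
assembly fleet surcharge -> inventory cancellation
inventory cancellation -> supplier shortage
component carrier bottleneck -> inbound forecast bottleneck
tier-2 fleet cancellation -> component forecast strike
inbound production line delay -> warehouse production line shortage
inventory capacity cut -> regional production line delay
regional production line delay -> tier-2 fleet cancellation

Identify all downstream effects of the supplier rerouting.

the assembly fleet surcharge, the inbound production line delay, the inventory cancellation, the supplier shortage, the supplier stockout, the warehouse production line shortage

Direct effects: the supplier stockout.
2 steps out: the assembly fleet surcharge.
3 steps out: the inbound production line delay, the inventory cancellation, the supplier shortage.
4 steps out: the warehouse production line shortage.
Not reachable from it: the inventory capacity cut, the regional production line delay, the tier-2 fleet cancellation, the carrier surcharge, the component forecast strike, the tier-1 fleet surcharge, the component carrier bottleneck, the inbound forecast bottleneck, the overseas distribution center rerouting.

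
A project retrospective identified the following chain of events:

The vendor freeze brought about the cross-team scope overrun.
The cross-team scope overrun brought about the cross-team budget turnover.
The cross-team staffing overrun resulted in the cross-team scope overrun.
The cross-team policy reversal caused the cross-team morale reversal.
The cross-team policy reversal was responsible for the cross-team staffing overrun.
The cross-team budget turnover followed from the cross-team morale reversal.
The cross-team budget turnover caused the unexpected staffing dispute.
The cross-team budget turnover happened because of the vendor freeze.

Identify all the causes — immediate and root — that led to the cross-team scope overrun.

Immediate causes of the cross-team scope overrun: the cross-team staffing overrun, the vendor freeze.
Further upstream: the cross-team policy reversal.

the cross-team policy reversal, the cross-team staffing overrun, the vendor freeze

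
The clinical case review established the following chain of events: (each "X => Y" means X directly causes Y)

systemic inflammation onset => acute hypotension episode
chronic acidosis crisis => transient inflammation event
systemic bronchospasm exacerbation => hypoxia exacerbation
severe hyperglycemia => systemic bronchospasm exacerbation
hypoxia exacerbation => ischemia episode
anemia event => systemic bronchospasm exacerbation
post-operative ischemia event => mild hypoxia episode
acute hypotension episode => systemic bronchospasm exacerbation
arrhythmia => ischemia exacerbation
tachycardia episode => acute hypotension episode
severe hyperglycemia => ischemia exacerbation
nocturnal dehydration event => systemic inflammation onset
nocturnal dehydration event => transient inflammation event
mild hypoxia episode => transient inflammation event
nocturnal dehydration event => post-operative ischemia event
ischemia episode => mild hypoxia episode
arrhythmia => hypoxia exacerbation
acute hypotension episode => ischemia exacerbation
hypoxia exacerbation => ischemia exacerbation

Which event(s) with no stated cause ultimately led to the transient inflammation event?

the anemia event, the arrhythmia, the chronic acidosis crisis, the nocturnal dehydration event, the severe hyperglycemia, the tachycardia episode

Tracing upstream from the transient inflammation event: the transient inflammation event ← the mild hypoxia episode ← the ischemia episode ← the hypoxia exacerbation ← the systemic bronchospasm exacerbation ← the anemia event.
A separate upstream branch: the transient inflammation event ← the mild hypoxia episode ← the ischemia episode ← the hypoxia exacerbation ← the systemic bronchospasm exacerbation ← the acute hypotension episode ← the tachycardia episode.
A separate upstream branch: the transient inflammation event ← the nocturnal dehydration event.
A separate upstream branch: the transient inflammation event ← the mild hypoxia episode ← the ischemia episode ← the hypoxia exacerbation ← the arrhythmia.
A separate upstream branch: the transient inflammation event ← the mild hypoxia episode ← the ischemia episode ← the hypoxia exacerbation ← the systemic bronchospasm exacerbation ← the severe hyperglycemia.
A separate upstream branch: the transient inflammation event ← the chronic acidosis crisis.
Each of those chain origins has no stated cause.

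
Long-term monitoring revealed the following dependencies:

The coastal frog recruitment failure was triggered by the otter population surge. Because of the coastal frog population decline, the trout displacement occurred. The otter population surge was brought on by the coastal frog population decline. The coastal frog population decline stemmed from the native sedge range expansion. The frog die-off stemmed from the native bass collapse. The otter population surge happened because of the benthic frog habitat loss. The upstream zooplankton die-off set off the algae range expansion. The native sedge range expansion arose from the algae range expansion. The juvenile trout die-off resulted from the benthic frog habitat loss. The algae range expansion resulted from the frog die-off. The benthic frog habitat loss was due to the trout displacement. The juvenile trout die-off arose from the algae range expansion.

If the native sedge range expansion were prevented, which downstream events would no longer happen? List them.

the benthic frog habitat loss, the coastal frog population decline, the coastal frog recruitment failure, the otter population surge, the trout displacement

Downstream of the native sedge range expansion: the coastal frog population decline, the trout displacement, the benthic frog habitat loss, the otter population surge, the coastal frog recruitment failure, the juvenile trout die-off.
Of those, still caused via another path: the juvenile trout die-off.
The remainder have no surviving cause.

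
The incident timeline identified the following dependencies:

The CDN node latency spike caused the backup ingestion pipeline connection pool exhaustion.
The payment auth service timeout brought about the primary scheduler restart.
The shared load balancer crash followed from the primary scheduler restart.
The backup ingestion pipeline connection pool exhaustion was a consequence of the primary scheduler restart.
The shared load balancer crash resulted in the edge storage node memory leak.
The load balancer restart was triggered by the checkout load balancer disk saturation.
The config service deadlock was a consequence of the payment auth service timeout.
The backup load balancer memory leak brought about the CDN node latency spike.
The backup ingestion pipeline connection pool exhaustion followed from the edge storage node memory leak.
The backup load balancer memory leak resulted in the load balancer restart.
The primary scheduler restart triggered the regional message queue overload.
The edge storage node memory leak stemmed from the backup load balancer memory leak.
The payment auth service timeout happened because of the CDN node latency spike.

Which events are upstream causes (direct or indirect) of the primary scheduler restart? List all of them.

the CDN node latency spike, the backup load balancer memory leak, the payment auth service timeout

Immediate cause of the primary scheduler restart: the payment auth service timeout.
Further upstream: the backup load balancer memory leak, the CDN node latency spike.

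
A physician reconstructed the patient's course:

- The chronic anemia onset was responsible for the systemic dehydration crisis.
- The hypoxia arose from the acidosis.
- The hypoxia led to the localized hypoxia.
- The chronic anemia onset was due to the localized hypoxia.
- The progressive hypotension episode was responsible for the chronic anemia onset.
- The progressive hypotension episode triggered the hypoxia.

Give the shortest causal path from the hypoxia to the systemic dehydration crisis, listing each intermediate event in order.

the hypoxia → the localized hypoxia
the localized hypoxia → the chronic anemia onset
the chronic anemia onset → the systemic dehydration crisis
Length: 3 steps.

the hypoxia → the localized hypoxia → the chronic anemia onset → the systemic dehydration crisis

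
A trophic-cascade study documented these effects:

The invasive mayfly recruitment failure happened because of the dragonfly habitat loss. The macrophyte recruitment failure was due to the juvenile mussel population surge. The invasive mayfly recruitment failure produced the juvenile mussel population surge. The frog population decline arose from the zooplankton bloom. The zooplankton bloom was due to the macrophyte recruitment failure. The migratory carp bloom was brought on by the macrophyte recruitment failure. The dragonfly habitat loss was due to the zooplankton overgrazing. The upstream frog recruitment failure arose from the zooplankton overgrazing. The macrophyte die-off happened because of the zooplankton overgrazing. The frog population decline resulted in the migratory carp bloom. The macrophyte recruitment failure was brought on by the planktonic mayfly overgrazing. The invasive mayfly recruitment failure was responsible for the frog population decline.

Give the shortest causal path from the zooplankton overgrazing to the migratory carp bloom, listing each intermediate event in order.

the zooplankton overgrazing → the dragonfly habitat loss
the dragonfly habitat loss → the invasive mayfly recruitment failure
the invasive mayfly recruitment failure → the frog population decline
the frog population decline → the migratory carp bloom
Length: 4 steps.

the zooplankton overgrazing → the dragonfly habitat loss → the invasive mayfly recruitment failure → the frog population decline → the migratory carp bloom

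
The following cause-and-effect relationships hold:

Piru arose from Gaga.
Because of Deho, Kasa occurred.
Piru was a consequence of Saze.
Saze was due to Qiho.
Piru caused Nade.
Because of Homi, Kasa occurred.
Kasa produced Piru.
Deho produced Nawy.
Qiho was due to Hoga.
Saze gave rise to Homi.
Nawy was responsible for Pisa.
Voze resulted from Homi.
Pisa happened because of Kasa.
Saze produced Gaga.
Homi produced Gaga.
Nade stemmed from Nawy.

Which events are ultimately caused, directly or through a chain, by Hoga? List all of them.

Gaga, Homi, Kasa, Nade, Piru, Pisa, Qiho, Saze, Voze

Direct effects: Qiho.
2 steps out: Saze.
3 steps out: Homi, Gaga, Piru.
4 steps out: Kasa, Voze, Nade.
5 steps out: Pisa.
Not reachable from it: Deho, Nawy.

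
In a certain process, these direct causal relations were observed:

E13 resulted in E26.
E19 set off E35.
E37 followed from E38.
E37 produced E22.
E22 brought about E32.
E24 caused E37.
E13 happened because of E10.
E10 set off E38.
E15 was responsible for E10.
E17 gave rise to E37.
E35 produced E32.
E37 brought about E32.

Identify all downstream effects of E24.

Direct effects: E37.
2 steps out: E22, E32.
Not reachable from it: E15, E10, E13, E26, E17, E19, E38, E35.

E22, E32, E37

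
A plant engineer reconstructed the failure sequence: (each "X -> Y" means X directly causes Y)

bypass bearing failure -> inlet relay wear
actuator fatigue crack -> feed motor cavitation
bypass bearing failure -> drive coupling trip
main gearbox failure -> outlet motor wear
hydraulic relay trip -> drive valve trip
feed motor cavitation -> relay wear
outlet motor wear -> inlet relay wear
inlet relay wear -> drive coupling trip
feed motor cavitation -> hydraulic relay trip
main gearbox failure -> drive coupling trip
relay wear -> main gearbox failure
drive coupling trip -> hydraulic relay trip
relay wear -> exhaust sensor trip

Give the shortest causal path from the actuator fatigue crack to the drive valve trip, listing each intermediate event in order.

the actuator fatigue crack → the feed motor cavitation → the hydraulic relay trip → the drive valve trip

the actuator fatigue crack → the feed motor cavitation
the feed motor cavitation → the hydraulic relay trip
the hydraulic relay trip → the drive valve trip
Length: 3 steps.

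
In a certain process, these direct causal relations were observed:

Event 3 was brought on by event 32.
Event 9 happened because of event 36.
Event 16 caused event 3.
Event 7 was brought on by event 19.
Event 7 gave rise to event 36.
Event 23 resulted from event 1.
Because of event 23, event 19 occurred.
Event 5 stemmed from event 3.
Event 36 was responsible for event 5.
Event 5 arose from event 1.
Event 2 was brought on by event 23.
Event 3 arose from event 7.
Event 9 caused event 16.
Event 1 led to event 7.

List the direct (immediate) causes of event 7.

event 1, event 19

Upstream contributors include event 23, but only event 1, event 19 feed directly into event 7.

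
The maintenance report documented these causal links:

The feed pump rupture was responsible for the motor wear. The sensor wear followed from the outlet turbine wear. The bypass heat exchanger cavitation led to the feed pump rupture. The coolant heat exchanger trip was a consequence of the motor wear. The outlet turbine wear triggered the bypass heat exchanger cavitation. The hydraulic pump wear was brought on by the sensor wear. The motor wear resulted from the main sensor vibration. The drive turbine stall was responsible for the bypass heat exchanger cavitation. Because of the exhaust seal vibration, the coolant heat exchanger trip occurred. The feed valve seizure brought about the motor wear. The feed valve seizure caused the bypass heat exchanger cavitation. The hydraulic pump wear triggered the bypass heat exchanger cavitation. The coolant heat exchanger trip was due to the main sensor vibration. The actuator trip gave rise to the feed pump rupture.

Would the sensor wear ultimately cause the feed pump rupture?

Yes

There is a causal chain: the sensor wear → the hydraulic pump wear → the bypass heat exchanger cavitation → the feed pump rupture.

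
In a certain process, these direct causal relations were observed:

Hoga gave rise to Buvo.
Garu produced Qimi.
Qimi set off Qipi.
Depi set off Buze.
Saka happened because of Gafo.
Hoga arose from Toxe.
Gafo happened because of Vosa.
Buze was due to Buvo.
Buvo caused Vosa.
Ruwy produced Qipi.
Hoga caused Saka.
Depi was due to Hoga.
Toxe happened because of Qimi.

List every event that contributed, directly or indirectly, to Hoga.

Garu, Qimi, Toxe

Immediate cause of Hoga: Toxe.
Further upstream: Garu, Qimi.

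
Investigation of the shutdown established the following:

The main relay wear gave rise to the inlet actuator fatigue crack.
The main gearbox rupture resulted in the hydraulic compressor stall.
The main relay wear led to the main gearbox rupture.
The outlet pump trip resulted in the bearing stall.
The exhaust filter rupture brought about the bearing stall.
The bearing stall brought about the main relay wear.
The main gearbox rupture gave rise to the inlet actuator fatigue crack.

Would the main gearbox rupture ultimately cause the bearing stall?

The main gearbox rupture leads to the inlet actuator fatigue crack, the hydraulic compressor stall; the bearing stall is not among them.

No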